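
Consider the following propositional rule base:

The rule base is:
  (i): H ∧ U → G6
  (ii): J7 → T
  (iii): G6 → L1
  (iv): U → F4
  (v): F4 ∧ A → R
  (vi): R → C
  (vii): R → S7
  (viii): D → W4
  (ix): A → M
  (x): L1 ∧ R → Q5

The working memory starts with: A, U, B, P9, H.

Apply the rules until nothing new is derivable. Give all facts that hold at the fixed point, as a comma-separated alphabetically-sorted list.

A, B, C, F4, G6, H, L1, M, P9, Q5, R, S7, U

Round 1 — (i), (iv), (ix), derive G6, F4, M.
Round 2 — (iii), (v), derive L1, R.
Round 3 — (vi), (vii), (x), derive C, S7, Q5.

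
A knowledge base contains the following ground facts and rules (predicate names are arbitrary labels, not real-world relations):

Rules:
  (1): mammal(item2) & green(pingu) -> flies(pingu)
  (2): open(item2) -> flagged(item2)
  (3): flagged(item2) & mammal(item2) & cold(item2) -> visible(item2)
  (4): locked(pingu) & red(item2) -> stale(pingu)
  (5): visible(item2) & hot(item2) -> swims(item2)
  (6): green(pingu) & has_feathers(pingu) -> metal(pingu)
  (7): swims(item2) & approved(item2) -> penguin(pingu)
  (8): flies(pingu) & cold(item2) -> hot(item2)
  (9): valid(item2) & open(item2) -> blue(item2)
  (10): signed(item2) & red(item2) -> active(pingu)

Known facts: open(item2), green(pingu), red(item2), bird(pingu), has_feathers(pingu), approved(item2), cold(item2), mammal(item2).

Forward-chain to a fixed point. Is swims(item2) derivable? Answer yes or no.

Round 1: (1) [mammal(item2) & green(pingu) -> flies(pingu)]; (2) [open(item2) -> flagged(item2)]; (6) [green(pingu) & has_feathers(pingu) -> metal(pingu)]. New: flies(pingu), flagged(item2), metal(pingu).
Round 2: (3) [flagged(item2) & mammal(item2) & cold(item2) -> visible(item2)]; (8) [flies(pingu) & cold(item2) -> hot(item2)]. New: visible(item2), hot(item2).
Round 3: (5) [visible(item2) & hot(item2) -> swims(item2)]. New: swims(item2).
Round 4: (7) [swims(item2) & approved(item2) -> penguin(pingu)]. New: penguin(pingu).
swims(item2) appears in round 3, so it is derivable.

yes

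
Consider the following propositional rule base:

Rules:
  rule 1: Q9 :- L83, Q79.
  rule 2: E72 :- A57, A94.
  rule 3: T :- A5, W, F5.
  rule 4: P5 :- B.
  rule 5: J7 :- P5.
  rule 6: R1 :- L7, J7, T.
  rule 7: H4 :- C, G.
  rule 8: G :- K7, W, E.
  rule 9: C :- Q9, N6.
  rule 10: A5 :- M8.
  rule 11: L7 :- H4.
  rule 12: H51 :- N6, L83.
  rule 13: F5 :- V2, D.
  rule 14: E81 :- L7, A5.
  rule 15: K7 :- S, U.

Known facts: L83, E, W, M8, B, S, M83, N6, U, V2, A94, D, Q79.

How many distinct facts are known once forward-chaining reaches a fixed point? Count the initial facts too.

Round 1 fires rule 1, rule 4, rule 10, rule 12, rule 13, rule 15, giving Q9, P5, A5, H51, F5, K7.
Round 2 fires rule 3, rule 5, rule 8, rule 9, giving T, J7, G, C.
Round 3 fires rule 7, giving H4.
Round 4 fires rule 11, giving L7.
Round 5 fires rule 6, rule 14, giving R1, E81.
Closure: {A5, A94, B, C, D, E, E81, F5, G, H4, H51, J7, K7, L7, L83, M8, M83, N6, P5, Q79, Q9, R1, S, T, U, V2, W} — 27 facts.

27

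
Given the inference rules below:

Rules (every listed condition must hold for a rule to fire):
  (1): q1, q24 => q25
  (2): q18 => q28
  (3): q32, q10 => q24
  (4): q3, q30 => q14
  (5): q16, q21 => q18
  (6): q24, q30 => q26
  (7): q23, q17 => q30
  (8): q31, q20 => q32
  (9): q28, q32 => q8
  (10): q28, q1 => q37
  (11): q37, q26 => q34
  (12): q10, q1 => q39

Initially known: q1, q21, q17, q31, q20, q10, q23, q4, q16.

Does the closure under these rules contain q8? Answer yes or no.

yes

[1] (5) [q16, q21 => q18]; (7) [q23, q17 => q30]; (8) [q31, q20 => q32]; (12) [q10, q1 => q39]. ⇒ new: q18, q30, q32, q39.
[2] (2) [q18 => q28]; (3) [q32, q10 => q24]. ⇒ new: q28, q24.
[3] (1) [q1, q24 => q25]; (6) [q24, q30 => q26]; (9) [q28, q32 => q8]; (10) [q28, q1 => q37]. ⇒ new: q25, q26, q8, q37.
[4] (11) [q37, q26 => q34]. ⇒ new: q34.
q8 appears in round 3, so it is derivable.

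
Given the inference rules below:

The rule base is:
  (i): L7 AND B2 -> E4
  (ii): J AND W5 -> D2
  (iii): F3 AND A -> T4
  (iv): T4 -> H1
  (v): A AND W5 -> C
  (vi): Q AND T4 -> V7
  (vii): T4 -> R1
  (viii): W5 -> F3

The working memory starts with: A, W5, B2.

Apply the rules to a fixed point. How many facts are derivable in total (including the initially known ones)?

8

Round 1 fires (v), (viii), giving C, F3.
Round 2 fires (iii), giving T4.
Round 3 fires (iv), (vii), giving H1, R1.
Closure: {A, B2, C, F3, H1, R1, T4, W5} — 8 facts.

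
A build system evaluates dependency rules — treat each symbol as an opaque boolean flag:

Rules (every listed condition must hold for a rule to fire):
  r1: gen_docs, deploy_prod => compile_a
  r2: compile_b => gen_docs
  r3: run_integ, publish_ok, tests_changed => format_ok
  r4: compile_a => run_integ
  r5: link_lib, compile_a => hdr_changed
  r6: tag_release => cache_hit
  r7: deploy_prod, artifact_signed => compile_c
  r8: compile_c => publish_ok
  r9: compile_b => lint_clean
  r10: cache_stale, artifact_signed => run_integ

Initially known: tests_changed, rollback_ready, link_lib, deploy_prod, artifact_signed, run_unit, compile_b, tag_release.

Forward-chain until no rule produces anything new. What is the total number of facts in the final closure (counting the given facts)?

Round 1: r2 [compile_b => gen_docs]; r6 [tag_release => cache_hit]; r7 [deploy_prod, artifact_signed => compile_c]; r9 [compile_b => lint_clean]. New: gen_docs, cache_hit, compile_c, lint_clean.
Round 2: r1 [gen_docs, deploy_prod => compile_a]; r8 [compile_c => publish_ok]. New: compile_a, publish_ok.
Round 3: r4 [compile_a => run_integ]; r5 [link_lib, compile_a => hdr_changed]. New: run_integ, hdr_changed.
Round 4: r3 [run_integ, publish_ok, tests_changed => format_ok]. New: format_ok.
Closure: {artifact_signed, cache_hit, compile_a, compile_b, compile_c, deploy_prod, format_ok, gen_docs, hdr_changed, link_lib, lint_clean, publish_ok, rollback_ready, run_integ, run_unit, tag_release, tests_changed} — 17 facts.

17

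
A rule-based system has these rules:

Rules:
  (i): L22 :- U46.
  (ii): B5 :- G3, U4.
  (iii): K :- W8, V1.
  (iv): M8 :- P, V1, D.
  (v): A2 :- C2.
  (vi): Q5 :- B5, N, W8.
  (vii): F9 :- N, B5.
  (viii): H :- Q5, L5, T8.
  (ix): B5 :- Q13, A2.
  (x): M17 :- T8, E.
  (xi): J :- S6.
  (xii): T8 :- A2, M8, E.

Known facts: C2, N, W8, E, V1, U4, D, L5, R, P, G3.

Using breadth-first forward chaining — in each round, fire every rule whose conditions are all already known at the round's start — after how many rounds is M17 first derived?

Round 1: (ii) [B5 :- G3, U4.]; (iii) [K :- W8, V1.]; (iv) [M8 :- P, V1, D.]; (v) [A2 :- C2.]. Adds B5, K, M8, A2.
Round 2: (vi) [Q5 :- B5, N, W8.]; (vii) [F9 :- N, B5.]; (xii) [T8 :- A2, M8, E.]. Adds Q5, F9, T8.
Round 3: (viii) [H :- Q5, L5, T8.]; (x) [M17 :- T8, E.]. Adds H, M17.
M17 first appears in round 3.

3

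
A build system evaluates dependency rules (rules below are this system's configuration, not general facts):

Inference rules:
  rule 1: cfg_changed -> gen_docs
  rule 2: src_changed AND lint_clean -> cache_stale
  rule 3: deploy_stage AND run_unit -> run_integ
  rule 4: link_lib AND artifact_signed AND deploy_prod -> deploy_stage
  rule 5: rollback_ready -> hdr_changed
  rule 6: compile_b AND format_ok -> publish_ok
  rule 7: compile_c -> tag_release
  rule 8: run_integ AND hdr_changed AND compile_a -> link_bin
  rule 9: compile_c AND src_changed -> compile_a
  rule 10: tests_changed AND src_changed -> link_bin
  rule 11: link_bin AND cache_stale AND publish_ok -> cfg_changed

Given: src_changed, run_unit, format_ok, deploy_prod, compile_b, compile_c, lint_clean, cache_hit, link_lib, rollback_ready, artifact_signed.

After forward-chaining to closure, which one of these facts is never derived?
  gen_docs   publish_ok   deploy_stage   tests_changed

tests_changed

Round 1 — rule 2, rule 4, rule 5, rule 6, rule 7, rule 9, derive cache_stale, deploy_stage, hdr_changed, publish_ok, tag_release, compile_a.
Round 2 — rule 3, derive run_integ.
Round 3 — rule 8, derive link_bin.
Round 4 — rule 11, derive cfg_changed.
Round 5 — rule 1, derive gen_docs.
Derived: deploy_stage (round 1), publish_ok (round 1), gen_docs (round 5). tests_changed never appears in any round.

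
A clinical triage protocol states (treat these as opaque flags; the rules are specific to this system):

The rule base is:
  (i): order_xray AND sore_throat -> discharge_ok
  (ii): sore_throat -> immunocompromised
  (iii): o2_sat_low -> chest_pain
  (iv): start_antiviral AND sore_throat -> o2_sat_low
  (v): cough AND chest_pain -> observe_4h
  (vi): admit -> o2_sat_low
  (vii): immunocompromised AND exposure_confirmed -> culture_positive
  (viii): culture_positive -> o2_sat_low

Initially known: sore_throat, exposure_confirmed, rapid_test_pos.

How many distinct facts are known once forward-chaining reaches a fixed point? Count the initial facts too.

7

Round 1 — (ii), derive immunocompromised.
Round 2 — (vii), derive culture_positive.
Round 3 — (viii), derive o2_sat_low.
Round 4 — (iii), derive chest_pain.
Closure: {chest_pain, culture_positive, exposure_confirmed, immunocompromised, o2_sat_low, rapid_test_pos, sore_throat} — 7 facts.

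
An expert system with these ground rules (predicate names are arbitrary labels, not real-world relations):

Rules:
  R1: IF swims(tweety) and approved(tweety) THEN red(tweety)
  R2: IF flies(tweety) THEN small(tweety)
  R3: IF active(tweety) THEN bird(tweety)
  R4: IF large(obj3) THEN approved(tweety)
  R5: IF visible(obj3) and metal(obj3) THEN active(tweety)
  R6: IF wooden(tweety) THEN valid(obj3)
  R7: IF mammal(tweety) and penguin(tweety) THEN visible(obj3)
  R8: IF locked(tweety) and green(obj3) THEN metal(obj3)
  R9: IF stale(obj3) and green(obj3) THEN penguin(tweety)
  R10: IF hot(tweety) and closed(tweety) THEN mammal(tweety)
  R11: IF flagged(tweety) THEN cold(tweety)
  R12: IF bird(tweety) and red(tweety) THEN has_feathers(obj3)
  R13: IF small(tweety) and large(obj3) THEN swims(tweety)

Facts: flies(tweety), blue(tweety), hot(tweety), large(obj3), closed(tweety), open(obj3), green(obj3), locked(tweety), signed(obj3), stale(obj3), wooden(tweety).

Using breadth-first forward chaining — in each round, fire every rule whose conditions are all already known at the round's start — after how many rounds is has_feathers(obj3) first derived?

Round 1: R2 [IF flies(tweety) THEN small(tweety)]; R4 [IF large(obj3) THEN approved(tweety)]; R6 [IF wooden(tweety) THEN valid(obj3)]; R8 [IF locked(tweety) and green(obj3) THEN metal(obj3)]; R9 [IF stale(obj3) and green(obj3) THEN penguin(tweety)]; R10 [IF hot(tweety) and closed(tweety) THEN mammal(tweety)]. Adds small(tweety), approved(tweety), valid(obj3), metal(obj3), penguin(tweety), mammal(tweety).
Round 2: R7 [IF mammal(tweety) and penguin(tweety) THEN visible(obj3)]; R13 [IF small(tweety) and large(obj3) THEN swims(tweety)]. Adds visible(obj3), swims(tweety).
Round 3: R1 [IF swims(tweety) and approved(tweety) THEN red(tweety)]; R5 [IF visible(obj3) and metal(obj3) THEN active(tweety)]. Adds red(tweety), active(tweety).
Round 4: R3 [IF active(tweety) THEN bird(tweety)]. Adds bird(tweety).
Round 5: R12 [IF bird(tweety) and red(tweety) THEN has_feathers(obj3)]. Adds has_feathers(obj3).
has_feathers(obj3) first appears in round 5.

5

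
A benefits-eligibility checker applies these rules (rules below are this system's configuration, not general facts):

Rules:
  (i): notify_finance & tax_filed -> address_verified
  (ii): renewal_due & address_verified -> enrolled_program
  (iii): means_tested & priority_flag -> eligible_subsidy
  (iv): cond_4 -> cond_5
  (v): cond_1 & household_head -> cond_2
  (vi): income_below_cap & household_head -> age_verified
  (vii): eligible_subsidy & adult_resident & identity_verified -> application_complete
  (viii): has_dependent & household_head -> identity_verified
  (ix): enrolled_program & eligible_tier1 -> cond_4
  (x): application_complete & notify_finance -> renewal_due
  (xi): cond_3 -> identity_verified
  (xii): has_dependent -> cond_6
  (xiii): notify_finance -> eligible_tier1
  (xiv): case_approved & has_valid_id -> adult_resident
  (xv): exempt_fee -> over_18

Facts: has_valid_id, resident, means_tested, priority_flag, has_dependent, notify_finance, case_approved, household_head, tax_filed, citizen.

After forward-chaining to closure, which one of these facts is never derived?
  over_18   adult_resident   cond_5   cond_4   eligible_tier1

Round 1: (i) [notify_finance & tax_filed -> address_verified]; (iii) [means_tested & priority_flag -> eligible_subsidy]; (viii) [has_dependent & household_head -> identity_verified]; (xii) [has_dependent -> cond_6]; (xiii) [notify_finance -> eligible_tier1]; (xiv) [case_approved & has_valid_id -> adult_resident]. New: address_verified, eligible_subsidy, identity_verified, cond_6, eligible_tier1, adult_resident.
Round 2: (vii) [eligible_subsidy & adult_resident & identity_verified -> application_complete]. New: application_complete.
Round 3: (x) [application_complete & notify_finance -> renewal_due]. New: renewal_due.
Round 4: (ii) [renewal_due & address_verified -> enrolled_program]. New: enrolled_program.
Round 5: (ix) [enrolled_program & eligible_tier1 -> cond_4]. New: cond_4.
Round 6: (iv) [cond_4 -> cond_5]. New: cond_5.
Derived: cond_4 (round 5), adult_resident (round 1), cond_5 (round 6), eligible_tier1 (round 1). over_18 never appears in any round.

over_18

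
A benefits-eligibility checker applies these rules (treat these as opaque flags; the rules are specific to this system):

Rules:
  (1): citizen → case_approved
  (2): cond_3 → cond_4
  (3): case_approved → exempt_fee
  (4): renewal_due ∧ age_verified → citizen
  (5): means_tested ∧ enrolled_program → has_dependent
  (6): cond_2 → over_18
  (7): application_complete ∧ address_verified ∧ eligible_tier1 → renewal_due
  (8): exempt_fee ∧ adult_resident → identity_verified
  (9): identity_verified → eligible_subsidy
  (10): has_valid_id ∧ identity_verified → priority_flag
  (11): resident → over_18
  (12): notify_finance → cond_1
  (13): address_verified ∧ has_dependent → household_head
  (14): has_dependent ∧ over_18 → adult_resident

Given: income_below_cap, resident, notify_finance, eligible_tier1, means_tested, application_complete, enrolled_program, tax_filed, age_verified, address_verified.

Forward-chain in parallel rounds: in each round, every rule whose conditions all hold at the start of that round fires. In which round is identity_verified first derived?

[1] (5) [means_tested ∧ enrolled_program → has_dependent]; (7) [application_complete ∧ address_verified ∧ eligible_tier1 → renewal_due]; (11) [resident → over_18]; (12) [notify_finance → cond_1]. ⇒ new: has_dependent, renewal_due, over_18, cond_1.
[2] (4) [renewal_due ∧ age_verified → citizen]; (13) [address_verified ∧ has_dependent → household_head]; (14) [has_dependent ∧ over_18 → adult_resident]. ⇒ new: citizen, household_head, adult_resident.
[3] (1) [citizen → case_approved]. ⇒ new: case_approved.
[4] (3) [case_approved → exempt_fee]. ⇒ new: exempt_fee.
[5] (8) [exempt_fee ∧ adult_resident → identity_verified]. ⇒ new: identity_verified.
identity_verified first appears in round 5.

5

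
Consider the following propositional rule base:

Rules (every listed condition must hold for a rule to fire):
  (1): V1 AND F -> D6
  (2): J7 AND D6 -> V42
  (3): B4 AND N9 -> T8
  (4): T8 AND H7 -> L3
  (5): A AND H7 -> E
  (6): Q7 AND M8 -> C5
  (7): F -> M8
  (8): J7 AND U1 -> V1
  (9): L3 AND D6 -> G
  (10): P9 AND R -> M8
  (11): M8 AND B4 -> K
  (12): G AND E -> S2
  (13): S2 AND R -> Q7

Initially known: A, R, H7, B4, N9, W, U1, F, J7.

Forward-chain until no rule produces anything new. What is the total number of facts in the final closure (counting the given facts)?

Round 1 fires (3), (5), (7), (8), giving T8, E, M8, V1.
Round 2 fires (1), (4), (11), giving D6, L3, K.
Round 3 fires (2), (9), giving V42, G.
Round 4 fires (12), giving S2.
Round 5 fires (13), giving Q7.
Round 6 fires (6), giving C5.
Closure: {A, B4, C5, D6, E, F, G, H7, J7, K, L3, M8, N9, Q7, R, S2, T8, U1, V1, V42, W} — 21 facts.

21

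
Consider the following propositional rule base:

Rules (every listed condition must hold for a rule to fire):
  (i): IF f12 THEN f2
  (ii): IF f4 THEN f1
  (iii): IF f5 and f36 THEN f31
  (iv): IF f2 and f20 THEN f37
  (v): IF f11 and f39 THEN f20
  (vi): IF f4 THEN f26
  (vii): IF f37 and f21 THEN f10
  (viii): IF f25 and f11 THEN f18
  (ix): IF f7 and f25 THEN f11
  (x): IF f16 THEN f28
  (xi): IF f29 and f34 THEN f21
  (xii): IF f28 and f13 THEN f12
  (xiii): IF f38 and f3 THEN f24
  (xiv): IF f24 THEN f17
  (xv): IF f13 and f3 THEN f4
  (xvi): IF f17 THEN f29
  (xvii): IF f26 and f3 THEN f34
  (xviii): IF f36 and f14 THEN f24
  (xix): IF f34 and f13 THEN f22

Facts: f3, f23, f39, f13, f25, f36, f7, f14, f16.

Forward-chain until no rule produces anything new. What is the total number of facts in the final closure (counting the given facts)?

Round 1 — (ix), (x), (xv), (xviii), derive f11, f28, f4, f24.
Round 2 — (ii), (v), (vi), (viii), (xii), (xiv), derive f1, f20, f26, f18, f12, f17.
Round 3 — (i), (xvi), (xvii), derive f2, f29, f34.
Round 4 — (iv), (xi), (xix), derive f37, f21, f22.
Round 5 — (vii), derive f10.
Closure: {f1, f10, f11, f12, f13, f14, f16, f17, f18, f2, f20, f21, f22, f23, f24, f25, f26, f28, f29, f3, f34, f36, f37, f39, f4, f7} — 26 facts.

26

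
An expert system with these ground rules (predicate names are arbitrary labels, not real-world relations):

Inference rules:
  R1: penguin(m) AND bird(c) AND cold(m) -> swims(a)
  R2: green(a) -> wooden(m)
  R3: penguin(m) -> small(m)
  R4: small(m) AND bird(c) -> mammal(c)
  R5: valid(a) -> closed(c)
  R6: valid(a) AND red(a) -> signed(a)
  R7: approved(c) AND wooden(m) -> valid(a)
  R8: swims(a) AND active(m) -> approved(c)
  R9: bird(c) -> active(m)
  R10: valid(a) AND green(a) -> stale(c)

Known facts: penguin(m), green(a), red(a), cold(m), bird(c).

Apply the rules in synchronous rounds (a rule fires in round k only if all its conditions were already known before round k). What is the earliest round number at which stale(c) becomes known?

4

[1] R1 [penguin(m) AND bird(c) AND cold(m) -> swims(a)]; R2 [green(a) -> wooden(m)]; R3 [penguin(m) -> small(m)]; R9 [bird(c) -> active(m)]. ⇒ new: swims(a), wooden(m), small(m), active(m).
[2] R4 [small(m) AND bird(c) -> mammal(c)]; R8 [swims(a) AND active(m) -> approved(c)]. ⇒ new: mammal(c), approved(c).
[3] R7 [approved(c) AND wooden(m) -> valid(a)]. ⇒ new: valid(a).
[4] R5 [valid(a) -> closed(c)]; R6 [valid(a) AND red(a) -> signed(a)]; R10 [valid(a) AND green(a) -> stale(c)]. ⇒ new: closed(c), signed(a), stale(c).
stale(c) first appears in round 4.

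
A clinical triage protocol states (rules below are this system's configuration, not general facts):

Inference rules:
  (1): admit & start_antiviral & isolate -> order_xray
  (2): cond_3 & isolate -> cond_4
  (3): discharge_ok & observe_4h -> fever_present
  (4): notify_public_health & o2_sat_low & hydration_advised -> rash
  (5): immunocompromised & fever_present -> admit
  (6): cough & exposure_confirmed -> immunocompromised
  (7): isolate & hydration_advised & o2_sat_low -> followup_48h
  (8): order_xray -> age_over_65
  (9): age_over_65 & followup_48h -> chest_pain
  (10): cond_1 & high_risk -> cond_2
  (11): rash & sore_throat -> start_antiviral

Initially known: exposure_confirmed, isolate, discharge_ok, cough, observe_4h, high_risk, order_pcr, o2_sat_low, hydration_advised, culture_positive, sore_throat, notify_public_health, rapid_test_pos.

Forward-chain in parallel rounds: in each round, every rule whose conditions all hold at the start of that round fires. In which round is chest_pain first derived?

[1] (3) [discharge_ok & observe_4h -> fever_present]; (4) [notify_public_health & o2_sat_low & hydration_advised -> rash]; (6) [cough & exposure_confirmed -> immunocompromised]; (7) [isolate & hydration_advised & o2_sat_low -> followup_48h]. ⇒ new: fever_present, rash, immunocompromised, followup_48h.
[2] (5) [immunocompromised & fever_present -> admit]; (11) [rash & sore_throat -> start_antiviral]. ⇒ new: admit, start_antiviral.
[3] (1) [admit & start_antiviral & isolate -> order_xray]. ⇒ new: order_xray.
[4] (8) [order_xray -> age_over_65]. ⇒ new: age_over_65.
[5] (9) [age_over_65 & followup_48h -> chest_pain]. ⇒ new: chest_pain.
chest_pain first appears in round 5.

5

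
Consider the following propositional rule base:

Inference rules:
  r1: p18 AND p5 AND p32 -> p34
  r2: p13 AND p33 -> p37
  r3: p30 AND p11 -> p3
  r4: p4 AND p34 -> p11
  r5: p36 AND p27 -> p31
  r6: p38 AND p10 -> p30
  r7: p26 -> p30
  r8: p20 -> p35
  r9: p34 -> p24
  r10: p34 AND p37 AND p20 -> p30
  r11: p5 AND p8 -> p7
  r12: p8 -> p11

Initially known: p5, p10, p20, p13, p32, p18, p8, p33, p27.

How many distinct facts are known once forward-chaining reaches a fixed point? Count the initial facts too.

Round 1: r1 [p18 AND p5 AND p32 -> p34]; r2 [p13 AND p33 -> p37]; r8 [p20 -> p35]; r11 [p5 AND p8 -> p7]; r12 [p8 -> p11]. Adds p34, p37, p35, p7, p11.
Round 2: r9 [p34 -> p24]; r10 [p34 AND p37 AND p20 -> p30]. Adds p24, p30.
Round 3: r3 [p30 AND p11 -> p3]. Adds p3.
Closure: {p10, p11, p13, p18, p20, p24, p27, p3, p30, p32, p33, p34, p35, p37, p5, p7, p8} — 17 facts.

17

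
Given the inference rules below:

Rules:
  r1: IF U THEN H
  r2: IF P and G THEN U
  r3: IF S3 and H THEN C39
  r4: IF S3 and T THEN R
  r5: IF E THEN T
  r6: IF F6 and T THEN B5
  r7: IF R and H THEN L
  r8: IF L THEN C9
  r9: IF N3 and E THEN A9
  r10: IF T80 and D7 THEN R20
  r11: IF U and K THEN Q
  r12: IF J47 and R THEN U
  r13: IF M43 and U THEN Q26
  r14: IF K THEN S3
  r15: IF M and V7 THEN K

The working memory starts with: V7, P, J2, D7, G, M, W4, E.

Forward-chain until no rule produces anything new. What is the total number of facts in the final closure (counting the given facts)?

Round 1: r2 [IF P and G THEN U]; r5 [IF E THEN T]; r15 [IF M and V7 THEN K]. Adds U, T, K.
Round 2: r1 [IF U THEN H]; r11 [IF U and K THEN Q]; r14 [IF K THEN S3]. Adds H, Q, S3.
Round 3: r3 [IF S3 and H THEN C39]; r4 [IF S3 and T THEN R]. Adds C39, R.
Round 4: r7 [IF R and H THEN L]. Adds L.
Round 5: r8 [IF L THEN C9]. Adds C9.
Closure: {C39, C9, D7, E, G, H, J2, K, L, M, P, Q, R, S3, T, U, V7, W4} — 18 facts.

18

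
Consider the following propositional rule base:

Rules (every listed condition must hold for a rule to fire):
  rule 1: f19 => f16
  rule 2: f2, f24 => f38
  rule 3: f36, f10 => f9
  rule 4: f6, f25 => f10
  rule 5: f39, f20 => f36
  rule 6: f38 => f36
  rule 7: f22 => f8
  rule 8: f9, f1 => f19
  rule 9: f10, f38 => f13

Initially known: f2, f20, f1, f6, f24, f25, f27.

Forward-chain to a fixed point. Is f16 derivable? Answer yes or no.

yes

Round 1 fires rule 2, rule 4, giving f38, f10.
Round 2 fires rule 6, rule 9, giving f36, f13.
Round 3 fires rule 3, giving f9.
Round 4 fires rule 8, giving f19.
Round 5 fires rule 1, giving f16.
f16 appears in round 5, so it is derivable.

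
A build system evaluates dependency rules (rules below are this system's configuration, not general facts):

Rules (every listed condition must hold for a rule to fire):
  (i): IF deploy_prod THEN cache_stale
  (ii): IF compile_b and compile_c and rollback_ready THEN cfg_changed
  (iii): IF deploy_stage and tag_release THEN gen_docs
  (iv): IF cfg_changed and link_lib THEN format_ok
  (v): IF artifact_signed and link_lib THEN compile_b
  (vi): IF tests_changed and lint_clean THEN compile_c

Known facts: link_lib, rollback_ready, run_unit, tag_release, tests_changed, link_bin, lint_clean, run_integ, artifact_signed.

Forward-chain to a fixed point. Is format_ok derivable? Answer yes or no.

yes

Round 1: (v) [IF artifact_signed and link_lib THEN compile_b]; (vi) [IF tests_changed and lint_clean THEN compile_c]. New: compile_b, compile_c.
Round 2: (ii) [IF compile_b and compile_c and rollback_ready THEN cfg_changed]. New: cfg_changed.
Round 3: (iv) [IF cfg_changed and link_lib THEN format_ok]. New: format_ok.
format_ok appears in round 3, so it is derivable.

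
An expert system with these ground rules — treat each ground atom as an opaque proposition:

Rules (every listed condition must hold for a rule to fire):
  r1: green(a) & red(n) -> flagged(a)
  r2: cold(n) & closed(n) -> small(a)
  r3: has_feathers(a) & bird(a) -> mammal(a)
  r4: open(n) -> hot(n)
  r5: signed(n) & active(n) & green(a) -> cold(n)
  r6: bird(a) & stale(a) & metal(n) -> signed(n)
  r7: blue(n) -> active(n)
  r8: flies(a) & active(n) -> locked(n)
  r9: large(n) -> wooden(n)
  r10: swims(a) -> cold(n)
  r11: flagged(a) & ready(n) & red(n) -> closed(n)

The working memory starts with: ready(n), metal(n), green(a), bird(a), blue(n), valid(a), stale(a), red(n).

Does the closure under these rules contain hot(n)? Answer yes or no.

no

Round 1: r1 [green(a) & red(n) -> flagged(a)]; r6 [bird(a) & stale(a) & metal(n) -> signed(n)]; r7 [blue(n) -> active(n)]. Adds flagged(a), signed(n), active(n).
Round 2: r5 [signed(n) & active(n) & green(a) -> cold(n)]; r11 [flagged(a) & ready(n) & red(n) -> closed(n)]. Adds cold(n), closed(n).
Round 3: r2 [cold(n) & closed(n) -> small(a)]. Adds small(a).
Fixed point reached. hot(n) is concluded only by r4; r4 needs open(n) (never derived).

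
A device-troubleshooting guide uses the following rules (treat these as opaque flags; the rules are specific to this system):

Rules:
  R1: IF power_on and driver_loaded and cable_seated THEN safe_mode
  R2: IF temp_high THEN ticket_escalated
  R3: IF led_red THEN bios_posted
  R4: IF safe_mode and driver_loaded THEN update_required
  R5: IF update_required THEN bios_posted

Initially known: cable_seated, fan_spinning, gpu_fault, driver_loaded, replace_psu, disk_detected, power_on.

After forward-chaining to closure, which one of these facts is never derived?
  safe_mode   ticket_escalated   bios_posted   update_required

ticket_escalated

Round 1 — R1, derive safe_mode.
Round 2 — R4, derive update_required.
Round 3 — R5, derive bios_posted.
Derived: safe_mode (round 1), bios_posted (round 3), update_required (round 2). ticket_escalated never appears in any round.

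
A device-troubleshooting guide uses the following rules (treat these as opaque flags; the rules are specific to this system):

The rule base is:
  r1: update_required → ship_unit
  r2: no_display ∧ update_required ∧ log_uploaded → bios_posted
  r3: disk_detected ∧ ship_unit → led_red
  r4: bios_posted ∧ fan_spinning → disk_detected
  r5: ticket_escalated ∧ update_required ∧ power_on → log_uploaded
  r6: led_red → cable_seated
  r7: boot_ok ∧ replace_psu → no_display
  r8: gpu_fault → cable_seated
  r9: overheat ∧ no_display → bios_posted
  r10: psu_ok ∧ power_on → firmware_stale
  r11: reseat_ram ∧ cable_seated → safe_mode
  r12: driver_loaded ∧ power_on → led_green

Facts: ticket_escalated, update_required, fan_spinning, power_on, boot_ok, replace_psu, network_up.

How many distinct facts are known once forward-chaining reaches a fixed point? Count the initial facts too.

Round 1 — r1, r5, r7, derive ship_unit, log_uploaded, no_display.
Round 2 — r2, derive bios_posted.
Round 3 — r4, derive disk_detected.
Round 4 — r3, derive led_red.
Round 5 — r6, derive cable_seated.
Closure: {bios_posted, boot_ok, cable_seated, disk_detected, fan_spinning, led_red, log_uploaded, network_up, no_display, power_on, replace_psu, ship_unit, ticket_escalated, update_required} — 14 facts.

14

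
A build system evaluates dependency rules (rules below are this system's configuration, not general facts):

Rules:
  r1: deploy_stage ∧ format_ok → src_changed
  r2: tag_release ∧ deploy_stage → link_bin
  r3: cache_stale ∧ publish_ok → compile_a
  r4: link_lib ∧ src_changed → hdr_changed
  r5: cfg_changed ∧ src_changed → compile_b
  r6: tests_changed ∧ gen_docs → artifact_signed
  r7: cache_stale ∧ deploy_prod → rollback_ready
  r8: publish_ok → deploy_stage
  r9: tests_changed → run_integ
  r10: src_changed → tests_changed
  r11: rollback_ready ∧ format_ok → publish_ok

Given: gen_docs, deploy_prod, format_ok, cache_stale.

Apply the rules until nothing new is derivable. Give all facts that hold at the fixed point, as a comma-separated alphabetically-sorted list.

Round 1 — r7, derive rollback_ready.
Round 2 — r11, derive publish_ok.
Round 3 — r3, r8, derive compile_a, deploy_stage.
Round 4 — r1, derive src_changed.
Round 5 — r10, derive tests_changed.
Round 6 — r6, r9, derive artifact_signed, run_integ.

artifact_signed, cache_stale, compile_a, deploy_prod, deploy_stage, format_ok, gen_docs, publish_ok, rollback_ready, run_integ, src_changed, tests_changed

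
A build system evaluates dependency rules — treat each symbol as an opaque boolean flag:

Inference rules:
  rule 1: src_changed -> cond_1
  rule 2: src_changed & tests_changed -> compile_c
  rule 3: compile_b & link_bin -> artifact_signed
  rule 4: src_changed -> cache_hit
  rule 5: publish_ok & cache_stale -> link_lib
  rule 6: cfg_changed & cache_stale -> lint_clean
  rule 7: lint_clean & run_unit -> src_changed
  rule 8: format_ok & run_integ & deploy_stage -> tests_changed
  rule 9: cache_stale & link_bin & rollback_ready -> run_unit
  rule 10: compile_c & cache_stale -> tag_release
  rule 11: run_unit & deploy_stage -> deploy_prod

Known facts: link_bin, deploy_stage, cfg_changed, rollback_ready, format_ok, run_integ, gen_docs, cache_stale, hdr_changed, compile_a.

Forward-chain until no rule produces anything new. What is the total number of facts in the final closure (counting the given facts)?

Round 1: rule 6 [cfg_changed & cache_stale -> lint_clean]; rule 8 [format_ok & run_integ & deploy_stage -> tests_changed]; rule 9 [cache_stale & link_bin & rollback_ready -> run_unit]. New: lint_clean, tests_changed, run_unit.
Round 2: rule 7 [lint_clean & run_unit -> src_changed]; rule 11 [run_unit & deploy_stage -> deploy_prod]. New: src_changed, deploy_prod.
Round 3: rule 1 [src_changed -> cond_1]; rule 2 [src_changed & tests_changed -> compile_c]; rule 4 [src_changed -> cache_hit]. New: cond_1, compile_c, cache_hit.
Round 4: rule 10 [compile_c & cache_stale -> tag_release]. New: tag_release.
Closure: {cache_hit, cache_stale, cfg_changed, compile_a, compile_c, cond_1, deploy_prod, deploy_stage, format_ok, gen_docs, hdr_changed, link_bin, lint_clean, rollback_ready, run_integ, run_unit, src_changed, tag_release, tests_changed} — 19 facts.

19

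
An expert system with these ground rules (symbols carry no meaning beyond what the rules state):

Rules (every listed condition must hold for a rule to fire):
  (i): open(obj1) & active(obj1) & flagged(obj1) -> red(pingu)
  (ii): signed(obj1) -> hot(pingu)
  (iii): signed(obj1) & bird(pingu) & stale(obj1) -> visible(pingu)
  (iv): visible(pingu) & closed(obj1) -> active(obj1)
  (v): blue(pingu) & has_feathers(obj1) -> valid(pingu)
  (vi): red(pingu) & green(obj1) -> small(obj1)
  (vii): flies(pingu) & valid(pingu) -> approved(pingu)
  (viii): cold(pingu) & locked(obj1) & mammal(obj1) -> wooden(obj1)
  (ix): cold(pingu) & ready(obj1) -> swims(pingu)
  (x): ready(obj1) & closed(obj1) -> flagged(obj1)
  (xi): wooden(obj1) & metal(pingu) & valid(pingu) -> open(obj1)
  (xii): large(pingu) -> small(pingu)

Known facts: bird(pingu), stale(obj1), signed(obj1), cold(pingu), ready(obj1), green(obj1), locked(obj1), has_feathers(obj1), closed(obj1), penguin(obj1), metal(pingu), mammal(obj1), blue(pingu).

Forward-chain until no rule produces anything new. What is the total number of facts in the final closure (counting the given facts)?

23

[1] (ii) [signed(obj1) -> hot(pingu)]; (iii) [signed(obj1) & bird(pingu) & stale(obj1) -> visible(pingu)]; (v) [blue(pingu) & has_feathers(obj1) -> valid(pingu)]; (viii) [cold(pingu) & locked(obj1) & mammal(obj1) -> wooden(obj1)]; (ix) [cold(pingu) & ready(obj1) -> swims(pingu)]; (x) [ready(obj1) & closed(obj1) -> flagged(obj1)]. ⇒ new: hot(pingu), visible(pingu), valid(pingu), wooden(obj1), swims(pingu), flagged(obj1).
[2] (iv) [visible(pingu) & closed(obj1) -> active(obj1)]; (xi) [wooden(obj1) & metal(pingu) & valid(pingu) -> open(obj1)]. ⇒ new: active(obj1), open(obj1).
[3] (i) [open(obj1) & active(obj1) & flagged(obj1) -> red(pingu)]. ⇒ new: red(pingu).
[4] (vi) [red(pingu) & green(obj1) -> small(obj1)]. ⇒ new: small(obj1).
Closure: {active(obj1), bird(pingu), blue(pingu), closed(obj1), cold(pingu), flagged(obj1), green(obj1), has_feathers(obj1), hot(pingu), locked(obj1), mammal(obj1), metal(pingu), open(obj1), penguin(obj1), ready(obj1), red(pingu), signed(obj1), small(obj1), stale(obj1), swims(pingu), valid(pingu), visible(pingu), wooden(obj1)} — 23 facts.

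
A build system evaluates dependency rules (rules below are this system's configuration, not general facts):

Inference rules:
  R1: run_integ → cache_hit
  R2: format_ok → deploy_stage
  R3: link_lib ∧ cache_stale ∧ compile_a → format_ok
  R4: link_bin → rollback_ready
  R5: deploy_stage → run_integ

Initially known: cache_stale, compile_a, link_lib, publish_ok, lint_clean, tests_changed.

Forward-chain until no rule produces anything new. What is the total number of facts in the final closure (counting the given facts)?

Round 1 — R3, derive format_ok.
Round 2 — R2, derive deploy_stage.
Round 3 — R5, derive run_integ.
Round 4 — R1, derive cache_hit.
Closure: {cache_hit, cache_stale, compile_a, deploy_stage, format_ok, link_lib, lint_clean, publish_ok, run_integ, tests_changed} — 10 facts.

10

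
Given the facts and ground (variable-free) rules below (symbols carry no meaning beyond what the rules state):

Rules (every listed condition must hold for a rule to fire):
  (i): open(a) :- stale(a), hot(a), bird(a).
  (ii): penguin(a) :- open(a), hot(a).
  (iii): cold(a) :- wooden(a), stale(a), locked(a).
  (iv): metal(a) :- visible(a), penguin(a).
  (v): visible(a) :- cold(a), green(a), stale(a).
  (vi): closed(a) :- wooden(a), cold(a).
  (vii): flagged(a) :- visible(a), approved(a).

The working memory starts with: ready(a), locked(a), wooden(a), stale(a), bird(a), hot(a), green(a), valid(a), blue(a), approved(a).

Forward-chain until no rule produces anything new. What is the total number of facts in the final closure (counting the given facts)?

Round 1: (i) [open(a) :- stale(a), hot(a), bird(a).]; (iii) [cold(a) :- wooden(a), stale(a), locked(a).]. New: open(a), cold(a).
Round 2: (ii) [penguin(a) :- open(a), hot(a).]; (v) [visible(a) :- cold(a), green(a), stale(a).]; (vi) [closed(a) :- wooden(a), cold(a).]. New: penguin(a), visible(a), closed(a).
Round 3: (iv) [metal(a) :- visible(a), penguin(a).]; (vii) [flagged(a) :- visible(a), approved(a).]. New: metal(a), flagged(a).
Closure: {approved(a), bird(a), blue(a), closed(a), cold(a), flagged(a), green(a), hot(a), locked(a), metal(a), open(a), penguin(a), ready(a), stale(a), valid(a), visible(a), wooden(a)} — 17 facts.

17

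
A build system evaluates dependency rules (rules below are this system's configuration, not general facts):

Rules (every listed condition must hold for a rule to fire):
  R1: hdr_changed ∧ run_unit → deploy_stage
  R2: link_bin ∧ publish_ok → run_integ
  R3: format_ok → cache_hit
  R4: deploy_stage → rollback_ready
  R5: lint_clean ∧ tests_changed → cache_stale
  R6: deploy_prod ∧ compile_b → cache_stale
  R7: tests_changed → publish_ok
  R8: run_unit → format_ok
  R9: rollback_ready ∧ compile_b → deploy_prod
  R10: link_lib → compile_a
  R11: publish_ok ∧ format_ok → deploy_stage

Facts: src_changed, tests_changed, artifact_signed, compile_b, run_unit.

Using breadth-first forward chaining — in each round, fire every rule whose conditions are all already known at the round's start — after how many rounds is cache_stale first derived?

5

[1] R7 [tests_changed → publish_ok]; R8 [run_unit → format_ok]. ⇒ new: publish_ok, format_ok.
[2] R3 [format_ok → cache_hit]; R11 [publish_ok ∧ format_ok → deploy_stage]. ⇒ new: cache_hit, deploy_stage.
[3] R4 [deploy_stage → rollback_ready]. ⇒ new: rollback_ready.
[4] R9 [rollback_ready ∧ compile_b → deploy_prod]. ⇒ new: deploy_prod.
[5] R6 [deploy_prod ∧ compile_b → cache_stale]. ⇒ new: cache_stale.
cache_stale first appears in round 5.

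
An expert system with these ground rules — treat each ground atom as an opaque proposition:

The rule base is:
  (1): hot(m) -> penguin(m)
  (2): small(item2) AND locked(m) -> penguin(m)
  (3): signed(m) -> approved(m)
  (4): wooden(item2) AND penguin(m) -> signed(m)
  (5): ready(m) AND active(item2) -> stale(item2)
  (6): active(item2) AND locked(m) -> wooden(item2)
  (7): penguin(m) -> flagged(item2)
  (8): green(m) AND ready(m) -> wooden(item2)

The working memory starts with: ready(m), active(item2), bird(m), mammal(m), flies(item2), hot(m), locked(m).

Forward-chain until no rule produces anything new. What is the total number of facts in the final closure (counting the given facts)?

13

Round 1: (1) [hot(m) -> penguin(m)]; (5) [ready(m) AND active(item2) -> stale(item2)]; (6) [active(item2) AND locked(m) -> wooden(item2)]. New: penguin(m), stale(item2), wooden(item2).
Round 2: (4) [wooden(item2) AND penguin(m) -> signed(m)]; (7) [penguin(m) -> flagged(item2)]. New: signed(m), flagged(item2).
Round 3: (3) [signed(m) -> approved(m)]. New: approved(m).
Closure: {active(item2), approved(m), bird(m), flagged(item2), flies(item2), hot(m), locked(m), mammal(m), penguin(m), ready(m), signed(m), stale(item2), wooden(item2)} — 13 facts.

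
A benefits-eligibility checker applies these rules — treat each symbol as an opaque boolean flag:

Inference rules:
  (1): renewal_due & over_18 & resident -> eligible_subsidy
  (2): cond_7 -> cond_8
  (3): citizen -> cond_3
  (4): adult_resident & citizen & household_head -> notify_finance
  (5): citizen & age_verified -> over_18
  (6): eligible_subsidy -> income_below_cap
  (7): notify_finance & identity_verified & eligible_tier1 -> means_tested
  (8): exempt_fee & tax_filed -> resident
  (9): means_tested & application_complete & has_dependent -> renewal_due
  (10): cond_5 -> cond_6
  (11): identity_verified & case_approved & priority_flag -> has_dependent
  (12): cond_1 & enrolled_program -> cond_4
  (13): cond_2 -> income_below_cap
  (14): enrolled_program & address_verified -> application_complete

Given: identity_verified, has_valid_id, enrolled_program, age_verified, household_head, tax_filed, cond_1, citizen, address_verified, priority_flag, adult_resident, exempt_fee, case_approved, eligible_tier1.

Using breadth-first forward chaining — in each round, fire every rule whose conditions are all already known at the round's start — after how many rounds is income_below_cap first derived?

5

Round 1: (3) [citizen -> cond_3]; (4) [adult_resident & citizen & household_head -> notify_finance]; (5) [citizen & age_verified -> over_18]; (8) [exempt_fee & tax_filed -> resident]; (11) [identity_verified & case_approved & priority_flag -> has_dependent]; (12) [cond_1 & enrolled_program -> cond_4]; (14) [enrolled_program & address_verified -> application_complete]. Adds cond_3, notify_finance, over_18, resident, has_dependent, cond_4, application_complete.
Round 2: (7) [notify_finance & identity_verified & eligible_tier1 -> means_tested]. Adds means_tested.
Round 3: (9) [means_tested & application_complete & has_dependent -> renewal_due]. Adds renewal_due.
Round 4: (1) [renewal_due & over_18 & resident -> eligible_subsidy]. Adds eligible_subsidy.
Round 5: (6) [eligible_subsidy -> income_below_cap]. Adds income_below_cap.
income_below_cap first appears in round 5.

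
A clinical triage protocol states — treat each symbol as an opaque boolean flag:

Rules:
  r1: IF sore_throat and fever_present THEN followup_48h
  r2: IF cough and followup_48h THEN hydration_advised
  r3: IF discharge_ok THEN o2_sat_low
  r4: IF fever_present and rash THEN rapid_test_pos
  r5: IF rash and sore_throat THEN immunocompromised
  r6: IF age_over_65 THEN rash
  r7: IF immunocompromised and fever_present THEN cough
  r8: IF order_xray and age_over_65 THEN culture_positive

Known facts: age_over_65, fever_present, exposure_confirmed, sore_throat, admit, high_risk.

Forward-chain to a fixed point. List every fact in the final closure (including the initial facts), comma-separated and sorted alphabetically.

admit, age_over_65, cough, exposure_confirmed, fever_present, followup_48h, high_risk, hydration_advised, immunocompromised, rapid_test_pos, rash, sore_throat

Round 1 — r1, r6, derive followup_48h, rash.
Round 2 — r4, r5, derive rapid_test_pos, immunocompromised.
Round 3 — r7, derive cough.
Round 4 — r2, derive hydration_advised.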